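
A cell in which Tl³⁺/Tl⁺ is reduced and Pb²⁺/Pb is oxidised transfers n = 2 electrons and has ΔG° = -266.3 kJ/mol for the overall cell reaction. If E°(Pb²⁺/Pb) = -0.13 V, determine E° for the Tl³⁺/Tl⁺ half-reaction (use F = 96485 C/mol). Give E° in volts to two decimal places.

+1.25 V

E°cell = −ΔG°/(nF) = −(-266.3×10³)/((2)(96485)) = +1.380 V.
Since Tl³⁺/Tl⁺ is the cathode and Pb²⁺/Pb the anode, E°cell = E°(Tl³⁺/Tl⁺) − E°(Pb²⁺/Pb).
So E°(Tl³⁺/Tl⁺) = E°cell + E°(Pb²⁺/Pb) = +1.380 + (-0.13) = +1.25 V.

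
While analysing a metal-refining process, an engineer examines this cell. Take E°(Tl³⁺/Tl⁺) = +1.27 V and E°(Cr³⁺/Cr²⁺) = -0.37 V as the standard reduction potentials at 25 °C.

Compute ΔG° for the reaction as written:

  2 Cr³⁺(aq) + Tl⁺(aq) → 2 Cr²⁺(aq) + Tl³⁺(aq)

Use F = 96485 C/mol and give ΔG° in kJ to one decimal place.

+316.5 kJ

As written, Cr³⁺/Cr²⁺ is reduced (cathode) and Tl³⁺/Tl⁺ is oxidised (anode), so E°cell = (-0.37) − (+1.27) = -1.64 V.
Balancing electrons gives n = 2.
ΔG° = −nFE° = −(2)(96485)(-1.64) = 316,471 J = +316.5 kJ.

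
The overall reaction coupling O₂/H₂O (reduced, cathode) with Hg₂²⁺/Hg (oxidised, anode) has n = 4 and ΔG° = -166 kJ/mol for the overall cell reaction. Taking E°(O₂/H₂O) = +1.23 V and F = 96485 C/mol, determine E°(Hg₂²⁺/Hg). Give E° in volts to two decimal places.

+0.80 V

E°cell = −ΔG°/(nF) = −(-166×10³)/((4)(96485)) = +0.430 V.
Since O₂/H₂O is the cathode and Hg₂²⁺/Hg the anode, E°cell = E°(O₂/H₂O) − E°(Hg₂²⁺/Hg).
So E°(Hg₂²⁺/Hg) = E°(O₂/H₂O) − E°cell = (+1.23) − (+0.430) = +0.80 V.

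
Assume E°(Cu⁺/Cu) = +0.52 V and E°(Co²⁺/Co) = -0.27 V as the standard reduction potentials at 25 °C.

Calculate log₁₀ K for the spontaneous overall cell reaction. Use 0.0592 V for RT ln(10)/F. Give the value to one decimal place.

26.7

Cathode: Cu⁺/Cu; anode: Co²⁺/Co. E°cell = +0.79 V, n = 2.
log K = nE°cell / 0.0592 = (2)(+0.79) / 0.0592 = 26.7.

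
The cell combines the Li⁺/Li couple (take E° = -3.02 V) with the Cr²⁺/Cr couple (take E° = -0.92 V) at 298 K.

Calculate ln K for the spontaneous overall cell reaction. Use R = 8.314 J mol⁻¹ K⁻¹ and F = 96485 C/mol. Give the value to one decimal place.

Cathode: Cr²⁺/Cr; anode: Li⁺/Li. E°cell = (-0.92) − (-3.02) = +2.10 V, with n = 2.
ΔG° = −nFE° = −RT ln K, so ln K = nFE°/(RT) = (2)(96485)(+2.10) / ((8.314)(298)) = 163.562.

163.6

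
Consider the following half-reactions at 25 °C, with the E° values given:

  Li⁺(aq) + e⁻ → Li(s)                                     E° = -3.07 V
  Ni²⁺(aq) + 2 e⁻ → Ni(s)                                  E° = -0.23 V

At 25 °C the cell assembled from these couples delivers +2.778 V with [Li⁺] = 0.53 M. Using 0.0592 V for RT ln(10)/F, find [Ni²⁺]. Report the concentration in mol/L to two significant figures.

0.0023 M

Ni²⁺/Ni is the cathode, Li⁺/Li the anode: E°cell = +2.84 V, n = 2.
Overall reaction: Ni²⁺(aq) + 2 Li(s) → Ni(s) + 2 Li⁺(aq); Q = [Li⁺]^2/[Ni²⁺]^1.
From E = E° − (0.0592/n) log Q: log Q = (E° − E)·n/0.0592 = (+2.84 − (+2.778))·2/0.0592 = 2.0946.
So 1·log[Ni²⁺] = 2·log(0.53) − log Q = -0.5514 − (2.0946) = -2.6460; [Ni²⁺] = 10^(-2.6460) ≈ 0.0023 M.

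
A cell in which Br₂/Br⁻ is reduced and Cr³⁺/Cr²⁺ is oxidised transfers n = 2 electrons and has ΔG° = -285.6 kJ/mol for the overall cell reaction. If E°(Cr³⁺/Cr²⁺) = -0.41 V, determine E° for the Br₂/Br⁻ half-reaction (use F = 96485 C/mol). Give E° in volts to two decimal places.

E°cell = −ΔG°/(nF) = −(-285.6×10³)/((2)(96485)) = +1.480 V.
Since Br₂/Br⁻ is the cathode and Cr³⁺/Cr²⁺ the anode, E°cell = E°(Br₂/Br⁻) − E°(Cr³⁺/Cr²⁺).
So E°(Br₂/Br⁻) = E°cell + E°(Cr³⁺/Cr²⁺) = +1.480 + (-0.41) = +1.07 V.

+1.07 V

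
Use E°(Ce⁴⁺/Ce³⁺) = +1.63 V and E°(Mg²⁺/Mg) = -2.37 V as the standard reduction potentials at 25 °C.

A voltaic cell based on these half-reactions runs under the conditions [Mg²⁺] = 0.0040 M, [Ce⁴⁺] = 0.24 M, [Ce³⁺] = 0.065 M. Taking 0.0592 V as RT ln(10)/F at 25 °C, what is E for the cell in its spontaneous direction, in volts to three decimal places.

+4.105 V

Ce⁴⁺/Ce³⁺ is the cathode (higher E°), Mg²⁺/Mg the anode: E°cell = +1.63 − (-2.37) = +4.00 V, n = 2.
Overall: 2 Ce⁴⁺(aq) + Mg(s) → 2 Ce³⁺(aq) + Mg²⁺(aq)
Q = [Ce³⁺]^2·[Mg²⁺] / ([Ce⁴⁺]^2); log Q = -3.533.
E = E° − (0.0592/n) log Q = +4.00 − (0.0592/2)(-3.533) = +4.105 V.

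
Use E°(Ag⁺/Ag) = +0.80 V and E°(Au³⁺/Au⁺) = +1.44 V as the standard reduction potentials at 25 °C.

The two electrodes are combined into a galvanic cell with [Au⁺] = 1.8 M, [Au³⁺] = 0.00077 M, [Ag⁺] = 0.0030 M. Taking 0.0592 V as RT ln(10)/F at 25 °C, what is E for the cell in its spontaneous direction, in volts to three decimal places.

+0.690 V

Au³⁺/Au⁺ is the cathode (higher E°), Ag⁺/Ag the anode: E°cell = +1.44 − (+0.80) = +0.64 V, n = 2.
Overall: Au³⁺(aq) + 2 Ag(s) → Au⁺(aq) + 2 Ag⁺(aq)
Q = [Au⁺]·[Ag⁺]^2 / ([Au³⁺]); log Q = -1.677.
E = E° − (0.0592/n) log Q = +0.64 − (0.0592/2)(-1.677) = +0.690 V.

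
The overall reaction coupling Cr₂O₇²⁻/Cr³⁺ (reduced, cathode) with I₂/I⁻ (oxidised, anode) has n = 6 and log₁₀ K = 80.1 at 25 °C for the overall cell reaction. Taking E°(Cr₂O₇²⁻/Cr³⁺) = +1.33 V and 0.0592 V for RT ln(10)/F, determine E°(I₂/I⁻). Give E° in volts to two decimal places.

E°cell = (0.0592/n)·log K = (0.0592/6)(80.1) = +0.790 V.
Since Cr₂O₇²⁻/Cr³⁺ is the cathode and I₂/I⁻ the anode, E°cell = E°(Cr₂O₇²⁻/Cr³⁺) − E°(I₂/I⁻).
So E°(I₂/I⁻) = E°(Cr₂O₇²⁻/Cr³⁺) − E°cell = (+1.33) − (+0.790) = +0.54 V.

+0.54 V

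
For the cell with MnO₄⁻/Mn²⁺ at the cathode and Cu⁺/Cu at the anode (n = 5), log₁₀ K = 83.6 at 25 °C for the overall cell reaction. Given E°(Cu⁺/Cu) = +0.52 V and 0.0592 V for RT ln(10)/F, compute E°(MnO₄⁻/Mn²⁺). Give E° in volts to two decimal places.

+1.51 V

E°cell = (0.0592/n)·log K = (0.0592/5)(83.6) = +0.990 V.
Since MnO₄⁻/Mn²⁺ is the cathode and Cu⁺/Cu the anode, E°cell = E°(MnO₄⁻/Mn²⁺) − E°(Cu⁺/Cu).
So E°(MnO₄⁻/Mn²⁺) = E°cell + E°(Cu⁺/Cu) = +0.990 + (+0.52) = +1.51 V.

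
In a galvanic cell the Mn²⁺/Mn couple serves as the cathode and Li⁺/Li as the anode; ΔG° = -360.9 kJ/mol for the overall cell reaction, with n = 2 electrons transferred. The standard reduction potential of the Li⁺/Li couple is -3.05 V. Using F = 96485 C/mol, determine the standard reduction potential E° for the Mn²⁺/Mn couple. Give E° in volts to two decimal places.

-1.18 V

E°cell = −ΔG°/(nF) = −(-360.9×10³)/((2)(96485)) = +1.870 V.
Since Mn²⁺/Mn is the cathode and Li⁺/Li the anode, E°cell = E°(Mn²⁺/Mn) − E°(Li⁺/Li).
So E°(Mn²⁺/Mn) = E°cell + E°(Li⁺/Li) = +1.870 + (-3.05) = -1.18 V.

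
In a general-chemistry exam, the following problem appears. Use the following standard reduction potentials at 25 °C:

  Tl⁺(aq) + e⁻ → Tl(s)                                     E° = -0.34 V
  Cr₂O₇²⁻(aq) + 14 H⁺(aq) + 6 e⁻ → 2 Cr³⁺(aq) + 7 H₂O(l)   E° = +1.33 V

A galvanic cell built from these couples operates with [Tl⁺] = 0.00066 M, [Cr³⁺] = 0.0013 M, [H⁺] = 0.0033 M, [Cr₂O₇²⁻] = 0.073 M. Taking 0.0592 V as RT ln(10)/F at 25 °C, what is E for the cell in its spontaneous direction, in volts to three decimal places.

Cr₂O₇²⁻/Cr³⁺ is the cathode (higher E°), Tl⁺/Tl the anode: E°cell = +1.33 − (-0.34) = +1.67 V, n = 6.
Overall: Cr₂O₇²⁻(aq) + 14 H⁺(aq) + 6 Tl(s) → 2 Cr³⁺(aq) + 7 H₂O(l) + 6 Tl⁺(aq)
Q = [Cr³⁺]^2·[Tl⁺]^6 / ([Cr₂O₇²⁻]·[H⁺]^14); log Q = 11.023.
E = E° − (0.0592/n) log Q = +1.67 − (0.0592/6)(11.023) = +1.561 V.

+1.561 V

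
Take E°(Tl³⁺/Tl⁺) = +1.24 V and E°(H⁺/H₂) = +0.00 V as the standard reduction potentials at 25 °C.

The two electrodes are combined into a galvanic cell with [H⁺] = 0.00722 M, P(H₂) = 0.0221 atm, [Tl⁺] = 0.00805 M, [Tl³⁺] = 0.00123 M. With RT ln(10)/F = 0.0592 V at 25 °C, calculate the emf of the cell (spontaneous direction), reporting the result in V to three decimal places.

+1.294 V

Tl³⁺/Tl⁺ is the cathode (higher E°), H⁺/H₂ the anode: E°cell = +1.24 − (+0.00) = +1.24 V, n = 2.
Overall: Tl³⁺(aq) + H₂(g) → Tl⁺(aq) + 2 H⁺(aq)
Q = [Tl⁺]·[H⁺]^2 / ([Tl³⁺]·P(H₂)); log Q = -1.811.
E = E° − (0.0592/n) log Q = +1.24 − (0.0592/2)(-1.811) = +1.294 V.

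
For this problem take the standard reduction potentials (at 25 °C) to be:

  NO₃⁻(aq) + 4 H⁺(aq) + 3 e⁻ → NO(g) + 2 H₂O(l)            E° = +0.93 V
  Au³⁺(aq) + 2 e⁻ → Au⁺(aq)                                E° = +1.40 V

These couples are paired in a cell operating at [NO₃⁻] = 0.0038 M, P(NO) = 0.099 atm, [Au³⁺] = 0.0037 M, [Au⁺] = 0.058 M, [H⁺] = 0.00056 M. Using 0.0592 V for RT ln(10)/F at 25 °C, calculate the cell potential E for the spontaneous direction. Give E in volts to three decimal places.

+0.719 V

Au³⁺/Au⁺ is the cathode (higher E°), NO₃⁻/NO the anode: E°cell = +1.40 − (+0.93) = +0.47 V, n = 6.
Overall: 3 Au³⁺(aq) + 2 NO(g) + 4 H₂O(l) → 3 Au⁺(aq) + 2 NO₃⁻(aq) + 8 H⁺(aq)
Q = [Au⁺]^3·[NO₃⁻]^2·[H⁺]^8 / ([Au³⁺]^3·P(NO)^2); log Q = -25.261.
E = E° − (0.0592/n) log Q = +0.47 − (0.0592/6)(-25.261) = +0.719 V.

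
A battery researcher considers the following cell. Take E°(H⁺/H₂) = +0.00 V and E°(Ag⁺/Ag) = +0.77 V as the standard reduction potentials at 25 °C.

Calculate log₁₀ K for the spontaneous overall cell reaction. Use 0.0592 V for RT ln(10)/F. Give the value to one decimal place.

Cathode: Ag⁺/Ag; anode: H⁺/H₂. E°cell = +0.77 V, n = 2.
log K = nE°cell / 0.0592 = (2)(+0.77) / 0.0592 = 26.0.

26.0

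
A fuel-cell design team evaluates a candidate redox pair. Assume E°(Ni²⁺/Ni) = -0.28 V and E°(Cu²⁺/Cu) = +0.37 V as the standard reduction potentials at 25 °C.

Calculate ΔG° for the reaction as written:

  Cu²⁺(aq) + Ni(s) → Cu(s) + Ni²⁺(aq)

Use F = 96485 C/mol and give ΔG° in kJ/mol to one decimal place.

As written, Cu²⁺/Cu is reduced (cathode) and Ni²⁺/Ni is oxidised (anode), so E°cell = (+0.37) − (-0.28) = +0.65 V.
Balancing electrons gives n = 2.
ΔG° = −nFE° = −(2)(96485)(+0.65) = -125,430 J = -125.4 kJ/mol.

-125.4 kJ/mol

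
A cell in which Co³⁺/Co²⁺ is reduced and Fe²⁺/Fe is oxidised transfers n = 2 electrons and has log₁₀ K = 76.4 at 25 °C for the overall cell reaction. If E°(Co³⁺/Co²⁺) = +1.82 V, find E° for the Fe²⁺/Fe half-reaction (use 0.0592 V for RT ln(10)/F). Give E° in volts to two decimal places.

E°cell = (0.0592/n)·log K = (0.0592/2)(76.4) = +2.261 V.
Since Co³⁺/Co²⁺ is the cathode and Fe²⁺/Fe the anode, E°cell = E°(Co³⁺/Co²⁺) − E°(Fe²⁺/Fe).
So E°(Fe²⁺/Fe) = E°(Co³⁺/Co²⁺) − E°cell = (+1.82) − (+2.261) = -0.44 V.

-0.44 V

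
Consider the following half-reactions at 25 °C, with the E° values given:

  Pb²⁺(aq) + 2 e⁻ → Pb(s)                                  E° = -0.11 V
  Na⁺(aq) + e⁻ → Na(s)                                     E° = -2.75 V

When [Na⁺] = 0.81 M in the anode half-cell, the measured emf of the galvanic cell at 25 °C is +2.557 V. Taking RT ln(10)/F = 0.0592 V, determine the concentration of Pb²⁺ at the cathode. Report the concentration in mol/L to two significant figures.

Pb²⁺/Pb is the cathode, Na⁺/Na the anode: E°cell = +2.64 V, n = 2.
Overall reaction: Pb²⁺(aq) + 2 Na(s) → Pb(s) + 2 Na⁺(aq); Q = [Na⁺]^2/[Pb²⁺]^1.
From E = E° − (0.0592/n) log Q: log Q = (E° − E)·n/0.0592 = (+2.64 − (+2.557))·2/0.0592 = 2.8041.
So 1·log[Pb²⁺] = 2·log(0.81) − log Q = -0.1830 − (2.8041) = -2.9871; [Pb²⁺] = 10^(-2.9871) ≈ 0.0010 M.

0.0010 M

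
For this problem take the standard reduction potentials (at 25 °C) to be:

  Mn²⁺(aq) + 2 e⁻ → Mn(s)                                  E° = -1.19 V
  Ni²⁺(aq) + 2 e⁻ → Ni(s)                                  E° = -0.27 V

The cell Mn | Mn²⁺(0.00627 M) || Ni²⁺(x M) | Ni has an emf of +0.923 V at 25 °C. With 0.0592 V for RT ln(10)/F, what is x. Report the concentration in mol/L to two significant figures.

Ni²⁺/Ni is the cathode, Mn²⁺/Mn the anode: E°cell = +0.92 V, n = 2.
Overall reaction: Ni²⁺(aq) + Mn(s) → Ni(s) + Mn²⁺(aq); Q = [Mn²⁺]^1/[Ni²⁺]^1.
From E = E° − (0.0592/n) log Q: log Q = (E° − E)·n/0.0592 = (+0.92 − (+0.923))·2/0.0592 = -0.1014.
So 1·log[Ni²⁺] = 1·log(0.00627) − log Q = -2.2027 − (-0.1014) = -2.1013; [Ni²⁺] = 10^(-2.1013) ≈ 0.0079 M.

0.0079 M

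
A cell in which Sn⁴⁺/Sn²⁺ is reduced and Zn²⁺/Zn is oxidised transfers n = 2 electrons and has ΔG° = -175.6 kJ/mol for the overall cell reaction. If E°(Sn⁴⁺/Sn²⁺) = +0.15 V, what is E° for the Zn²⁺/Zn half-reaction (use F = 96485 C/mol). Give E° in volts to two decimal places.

E°cell = −ΔG°/(nF) = −(-175.6×10³)/((2)(96485)) = +0.910 V.
Since Sn⁴⁺/Sn²⁺ is the cathode and Zn²⁺/Zn the anode, E°cell = E°(Sn⁴⁺/Sn²⁺) − E°(Zn²⁺/Zn).
So E°(Zn²⁺/Zn) = E°(Sn⁴⁺/Sn²⁺) − E°cell = (+0.15) − (+0.910) = -0.76 V.

-0.76 V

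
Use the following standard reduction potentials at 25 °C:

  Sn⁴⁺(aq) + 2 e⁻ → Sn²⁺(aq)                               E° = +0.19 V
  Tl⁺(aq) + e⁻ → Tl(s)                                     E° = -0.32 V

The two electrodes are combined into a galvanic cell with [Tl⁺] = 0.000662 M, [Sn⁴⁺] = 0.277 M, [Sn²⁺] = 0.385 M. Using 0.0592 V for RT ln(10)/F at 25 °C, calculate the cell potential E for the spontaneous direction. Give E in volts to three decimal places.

+0.694 V

Sn⁴⁺/Sn²⁺ is the cathode (higher E°), Tl⁺/Tl the anode: E°cell = +0.19 − (-0.32) = +0.51 V, n = 2.
Overall: Sn⁴⁺(aq) + 2 Tl(s) → Sn²⁺(aq) + 2 Tl⁺(aq)
Q = [Sn²⁺]·[Tl⁺]^2 / ([Sn⁴⁺]); log Q = -6.215.
E = E° − (0.0592/n) log Q = +0.51 − (0.0592/2)(-6.215) = +0.694 V.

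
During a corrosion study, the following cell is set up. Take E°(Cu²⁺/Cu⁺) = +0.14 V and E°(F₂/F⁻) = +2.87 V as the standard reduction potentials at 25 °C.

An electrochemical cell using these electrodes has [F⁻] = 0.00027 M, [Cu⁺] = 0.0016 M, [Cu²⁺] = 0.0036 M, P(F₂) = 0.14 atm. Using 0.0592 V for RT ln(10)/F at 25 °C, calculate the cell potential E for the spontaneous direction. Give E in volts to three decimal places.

+2.895 V

F₂/F⁻ is the cathode (higher E°), Cu²⁺/Cu⁺ the anode: E°cell = +2.87 − (+0.14) = +2.73 V, n = 2.
Overall: F₂(g) + 2 Cu⁺(aq) → 2 F⁻(aq) + 2 Cu²⁺(aq)
Q = [F⁻]^2·[Cu²⁺]^2 / (P(F₂)·[Cu⁺]^2); log Q = -5.579.
E = E° − (0.0592/n) log Q = +2.73 − (0.0592/2)(-5.579) = +2.895 V.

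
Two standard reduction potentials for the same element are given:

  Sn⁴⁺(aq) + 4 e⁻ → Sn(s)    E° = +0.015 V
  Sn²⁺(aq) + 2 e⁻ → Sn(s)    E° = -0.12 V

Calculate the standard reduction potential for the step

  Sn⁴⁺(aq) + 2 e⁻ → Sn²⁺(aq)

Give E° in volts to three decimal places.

+0.150 V

Sequential free energies add, so n₃E°₃ = n₁E°₁ + n₂E°₂.
With n₃ = 4, and the known step contributing 2×(-0.12) V, the unknown satisfies 2·E° = 4×(+0.015) − 2×(-0.12) = +0.300.
E° = +0.300 / 2 = +0.150 V.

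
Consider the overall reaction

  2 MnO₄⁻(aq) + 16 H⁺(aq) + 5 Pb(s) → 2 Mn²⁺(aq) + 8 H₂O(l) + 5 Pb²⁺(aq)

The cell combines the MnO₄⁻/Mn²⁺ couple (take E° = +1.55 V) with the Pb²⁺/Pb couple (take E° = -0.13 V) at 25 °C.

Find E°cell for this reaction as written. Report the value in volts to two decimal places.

+1.68 V

The MnO₄⁻/Mn²⁺ couple has the higher reduction potential, so it is the cathode; Pb²⁺/Pb is oxidised at the anode.
E°cell = E°(cathode) − E°(anode) = (+1.55) − (-0.13) = +1.68 V.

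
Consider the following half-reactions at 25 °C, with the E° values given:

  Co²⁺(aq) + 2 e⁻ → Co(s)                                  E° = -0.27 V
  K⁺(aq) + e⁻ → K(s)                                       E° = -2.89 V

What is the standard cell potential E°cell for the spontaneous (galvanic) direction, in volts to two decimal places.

The Co²⁺/Co couple has the higher reduction potential, so it is the cathode; K⁺/K is oxidised at the anode.
E°cell = E°(cathode) − E°(anode) = (-0.27) − (-2.89) = +2.62 V.

+2.62 V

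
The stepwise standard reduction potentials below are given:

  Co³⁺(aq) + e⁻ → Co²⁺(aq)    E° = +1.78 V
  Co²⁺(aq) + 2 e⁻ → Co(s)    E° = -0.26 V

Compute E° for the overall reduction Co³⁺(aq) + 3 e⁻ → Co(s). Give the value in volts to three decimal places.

Standard free energies of sequential steps add: ΔG°₃ = ΔG°₁ + ΔG°₂, so n₃E°₃ = n₁E°₁ + n₂E°₂.
E°₃ = (1×+1.78 + 2×-0.26) / 3 = (+1.260) / 3 = +0.420 V.
E° values themselves are not directly additive — weighting by electron count is essential.

+0.420 V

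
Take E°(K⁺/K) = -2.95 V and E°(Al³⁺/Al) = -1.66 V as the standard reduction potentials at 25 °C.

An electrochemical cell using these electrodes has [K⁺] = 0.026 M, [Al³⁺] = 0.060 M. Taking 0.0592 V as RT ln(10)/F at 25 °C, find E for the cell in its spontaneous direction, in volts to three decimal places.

Al³⁺/Al is the cathode (higher E°), K⁺/K the anode: E°cell = -1.66 − (-2.95) = +1.29 V, n = 3.
Overall: Al³⁺(aq) + 3 K(s) → Al(s) + 3 K⁺(aq)
Q = [K⁺]^3 / ([Al³⁺]); log Q = -3.533.
E = E° − (0.0592/n) log Q = +1.29 − (0.0592/3)(-3.533) = +1.360 V.

+1.360 V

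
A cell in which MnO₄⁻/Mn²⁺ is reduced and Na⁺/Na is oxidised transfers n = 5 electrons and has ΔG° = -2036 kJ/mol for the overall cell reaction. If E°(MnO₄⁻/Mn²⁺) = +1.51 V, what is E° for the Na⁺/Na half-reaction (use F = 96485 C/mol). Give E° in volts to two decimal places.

-2.71 V

E°cell = −ΔG°/(nF) = −(-2036×10³)/((5)(96485)) = +4.220 V.
Since MnO₄⁻/Mn²⁺ is the cathode and Na⁺/Na the anode, E°cell = E°(MnO₄⁻/Mn²⁺) − E°(Na⁺/Na).
So E°(Na⁺/Na) = E°(MnO₄⁻/Mn²⁺) − E°cell = (+1.51) − (+4.220) = -2.71 V.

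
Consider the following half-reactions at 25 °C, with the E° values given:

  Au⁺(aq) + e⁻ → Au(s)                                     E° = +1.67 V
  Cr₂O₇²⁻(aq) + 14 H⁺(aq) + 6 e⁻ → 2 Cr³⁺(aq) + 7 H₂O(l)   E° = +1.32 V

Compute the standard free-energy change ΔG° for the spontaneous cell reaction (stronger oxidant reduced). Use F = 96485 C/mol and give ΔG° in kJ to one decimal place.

Au⁺/Au (E° = +1.67 V) is the cathode; Cr₂O₇²⁻/Cr³⁺ (E° = +1.32 V) is the anode, so E°cell = +0.35 V.
Balancing electrons gives n = 6 (lcm of 1 and 6).
ΔG° = −nFE° = −(6)(96485)(+0.35) = -202,618 J = -202.6 kJ.

-202.6 kJ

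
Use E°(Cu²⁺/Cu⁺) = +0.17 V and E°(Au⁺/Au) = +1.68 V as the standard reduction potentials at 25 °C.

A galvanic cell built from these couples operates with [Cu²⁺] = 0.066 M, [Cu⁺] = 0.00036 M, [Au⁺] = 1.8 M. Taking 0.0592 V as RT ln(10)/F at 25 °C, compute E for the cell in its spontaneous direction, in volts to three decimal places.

Au⁺/Au is the cathode (higher E°), Cu²⁺/Cu⁺ the anode: E°cell = +1.68 − (+0.17) = +1.51 V, n = 1.
Overall: Au⁺(aq) + Cu⁺(aq) → Au(s) + Cu²⁺(aq)
Q = [Cu²⁺] / ([Au⁺]·[Cu⁺]); log Q = 2.008.
E = E° − (0.0592/n) log Q = +1.51 − (0.0592/1)(2.008) = +1.391 V.

+1.391 V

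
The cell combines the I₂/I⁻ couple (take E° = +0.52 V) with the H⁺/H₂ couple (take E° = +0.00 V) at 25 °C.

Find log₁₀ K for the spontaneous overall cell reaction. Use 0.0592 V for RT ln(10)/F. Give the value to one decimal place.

17.6

Cathode: I₂/I⁻; anode: H⁺/H₂. E°cell = +0.52 V, n = 2.
log K = nE°cell / 0.0592 = (2)(+0.52) / 0.0592 = 17.6.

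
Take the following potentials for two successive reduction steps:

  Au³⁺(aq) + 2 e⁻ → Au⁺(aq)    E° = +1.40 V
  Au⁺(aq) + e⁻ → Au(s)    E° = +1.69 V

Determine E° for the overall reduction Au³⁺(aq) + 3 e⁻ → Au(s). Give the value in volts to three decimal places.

Since ΔG° = −nFE° is additive over sequential reductions, n₃E°₃ = n₁E°₁ + n₂E°₂.
E°₃ = (2×+1.40 + 1×+1.69) / 3 = (+4.490) / 3 = +1.497 V.

+1.497 V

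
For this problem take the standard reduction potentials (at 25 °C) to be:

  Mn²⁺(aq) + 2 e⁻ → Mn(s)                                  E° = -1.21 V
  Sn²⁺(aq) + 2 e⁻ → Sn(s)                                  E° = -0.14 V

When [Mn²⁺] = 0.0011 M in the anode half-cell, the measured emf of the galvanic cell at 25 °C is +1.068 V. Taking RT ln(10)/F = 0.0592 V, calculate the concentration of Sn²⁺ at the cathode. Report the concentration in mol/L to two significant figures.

0.00094 M

Sn²⁺/Sn is the cathode, Mn²⁺/Mn the anode: E°cell = +1.07 V, n = 2.
Overall reaction: Sn²⁺(aq) + Mn(s) → Sn(s) + Mn²⁺(aq); Q = [Mn²⁺]^1/[Sn²⁺]^1.
From E = E° − (0.0592/n) log Q: log Q = (E° − E)·n/0.0592 = (+1.07 − (+1.068))·2/0.0592 = 0.0676.
So 1·log[Sn²⁺] = 1·log(0.0011) − log Q = -2.9586 − (0.0676) = -3.0262; [Sn²⁺] = 10^(-3.0262) ≈ 0.00094 M.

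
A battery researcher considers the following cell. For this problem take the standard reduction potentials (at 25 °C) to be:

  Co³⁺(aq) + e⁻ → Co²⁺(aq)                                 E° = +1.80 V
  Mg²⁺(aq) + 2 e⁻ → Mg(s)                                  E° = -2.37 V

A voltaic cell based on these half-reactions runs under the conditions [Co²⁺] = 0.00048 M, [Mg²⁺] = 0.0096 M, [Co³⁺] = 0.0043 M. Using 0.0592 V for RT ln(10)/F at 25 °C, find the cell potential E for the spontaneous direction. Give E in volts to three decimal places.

Co³⁺/Co²⁺ is the cathode (higher E°), Mg²⁺/Mg the anode: E°cell = +1.80 − (-2.37) = +4.17 V, n = 2.
Overall: 2 Co³⁺(aq) + Mg(s) → 2 Co²⁺(aq) + Mg²⁺(aq)
Q = [Co²⁺]^2·[Mg²⁺] / ([Co³⁺]^2); log Q = -3.922.
E = E° − (0.0592/n) log Q = +4.17 − (0.0592/2)(-3.922) = +4.286 V.

+4.286 V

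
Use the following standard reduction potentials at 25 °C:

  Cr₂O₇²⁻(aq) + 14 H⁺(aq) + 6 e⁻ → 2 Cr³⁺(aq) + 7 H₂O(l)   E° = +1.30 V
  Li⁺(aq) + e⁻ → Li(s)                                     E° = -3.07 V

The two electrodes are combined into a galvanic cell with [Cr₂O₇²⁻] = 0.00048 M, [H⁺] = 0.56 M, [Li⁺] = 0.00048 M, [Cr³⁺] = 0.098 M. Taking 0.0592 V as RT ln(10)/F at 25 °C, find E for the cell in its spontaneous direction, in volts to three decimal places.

Cr₂O₇²⁻/Cr³⁺ is the cathode (higher E°), Li⁺/Li the anode: E°cell = +1.30 − (-3.07) = +4.37 V, n = 6.
Overall: Cr₂O₇²⁻(aq) + 14 H⁺(aq) + 6 Li(s) → 2 Cr³⁺(aq) + 7 H₂O(l) + 6 Li⁺(aq)
Q = [Cr³⁺]^2·[Li⁺]^6 / ([Cr₂O₇²⁻]·[H⁺]^14); log Q = -15.086.
E = E° − (0.0592/n) log Q = +4.37 − (0.0592/6)(-15.086) = +4.519 V.

+4.519 V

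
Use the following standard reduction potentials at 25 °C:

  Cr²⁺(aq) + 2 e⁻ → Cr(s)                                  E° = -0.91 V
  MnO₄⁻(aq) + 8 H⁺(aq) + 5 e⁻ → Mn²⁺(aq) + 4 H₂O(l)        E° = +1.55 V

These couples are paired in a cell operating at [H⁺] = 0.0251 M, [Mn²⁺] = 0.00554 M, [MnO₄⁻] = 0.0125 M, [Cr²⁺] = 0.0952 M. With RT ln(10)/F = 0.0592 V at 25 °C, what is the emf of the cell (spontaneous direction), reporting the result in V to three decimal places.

+2.343 V

MnO₄⁻/Mn²⁺ is the cathode (higher E°), Cr²⁺/Cr the anode: E°cell = +1.55 − (-0.91) = +2.46 V, n = 10.
Overall: 2 MnO₄⁻(aq) + 16 H⁺(aq) + 5 Cr(s) → 2 Mn²⁺(aq) + 8 H₂O(l) + 5 Cr²⁺(aq)
Q = [Mn²⁺]^2·[Cr²⁺]^5 / ([MnO₄⁻]^2·[H⁺]^16); log Q = 19.792.
E = E° − (0.0592/n) log Q = +2.46 − (0.0592/10)(19.792) = +2.343 V.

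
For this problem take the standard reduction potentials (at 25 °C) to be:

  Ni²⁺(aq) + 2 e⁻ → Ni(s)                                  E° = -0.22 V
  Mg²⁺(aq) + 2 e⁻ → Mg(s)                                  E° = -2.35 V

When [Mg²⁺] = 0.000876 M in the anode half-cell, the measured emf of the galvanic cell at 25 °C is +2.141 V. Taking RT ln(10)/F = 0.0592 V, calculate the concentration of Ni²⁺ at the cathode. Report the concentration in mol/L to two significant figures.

Ni²⁺/Ni is the cathode, Mg²⁺/Mg the anode: E°cell = +2.13 V, n = 2.
Overall reaction: Ni²⁺(aq) + Mg(s) → Ni(s) + Mg²⁺(aq); Q = [Mg²⁺]^1/[Ni²⁺]^1.
From E = E° − (0.0592/n) log Q: log Q = (E° − E)·n/0.0592 = (+2.13 − (+2.141))·2/0.0592 = -0.3716.
So 1·log[Ni²⁺] = 1·log(0.000876) − log Q = -3.0575 − (-0.3716) = -2.6859; [Ni²⁺] = 10^(-2.6859) ≈ 0.0021 M.

0.0021 M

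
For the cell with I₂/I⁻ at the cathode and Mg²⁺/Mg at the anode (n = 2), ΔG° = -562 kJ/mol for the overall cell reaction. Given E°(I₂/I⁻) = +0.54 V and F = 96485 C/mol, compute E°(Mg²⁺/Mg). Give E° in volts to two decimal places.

E°cell = −ΔG°/(nF) = −(-562×10³)/((2)(96485)) = +2.912 V.
Since I₂/I⁻ is the cathode and Mg²⁺/Mg the anode, E°cell = E°(I₂/I⁻) − E°(Mg²⁺/Mg).
So E°(Mg²⁺/Mg) = E°(I₂/I⁻) − E°cell = (+0.54) − (+2.912) = -2.37 V.

-2.37 V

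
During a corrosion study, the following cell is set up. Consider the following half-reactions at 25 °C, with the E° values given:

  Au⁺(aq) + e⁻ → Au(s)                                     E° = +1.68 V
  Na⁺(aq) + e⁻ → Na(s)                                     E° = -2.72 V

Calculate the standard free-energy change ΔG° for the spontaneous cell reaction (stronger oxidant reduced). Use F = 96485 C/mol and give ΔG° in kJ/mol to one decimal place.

-424.5 kJ/mol

Au⁺/Au (E° = +1.68 V) is the cathode; Na⁺/Na (E° = -2.72 V) is the anode, so E°cell = +4.40 V.
Balancing electrons gives n = 1 (lcm of 1 and 1).
ΔG° = −nFE° = −(1)(96485)(+4.40) = -424,534 J = -424.5 kJ/mol.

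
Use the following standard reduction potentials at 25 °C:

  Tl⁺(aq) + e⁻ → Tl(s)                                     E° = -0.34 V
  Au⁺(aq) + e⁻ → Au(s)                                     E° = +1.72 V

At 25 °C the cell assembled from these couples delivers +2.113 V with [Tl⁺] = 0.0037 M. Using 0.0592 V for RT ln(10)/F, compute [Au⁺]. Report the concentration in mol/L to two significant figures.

Au⁺/Au is the cathode, Tl⁺/Tl the anode: E°cell = +2.06 V, n = 1.
Overall reaction: Au⁺(aq) + Tl(s) → Au(s) + Tl⁺(aq); Q = [Tl⁺]^1/[Au⁺]^1.
From E = E° − (0.0592/n) log Q: log Q = (E° − E)·n/0.0592 = (+2.06 − (+2.113))·1/0.0592 = -0.8953.
So 1·log[Au⁺] = 1·log(0.0037) − log Q = -2.4318 − (-0.8953) = -1.5365; [Au⁺] = 10^(-1.5365) ≈ 0.029 M.

0.029 M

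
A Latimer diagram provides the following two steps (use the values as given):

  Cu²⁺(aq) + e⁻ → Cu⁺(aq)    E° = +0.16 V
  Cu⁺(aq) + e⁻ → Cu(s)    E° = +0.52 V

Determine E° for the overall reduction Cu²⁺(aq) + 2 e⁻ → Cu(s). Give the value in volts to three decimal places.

Standard free energies of sequential steps add: ΔG°₃ = ΔG°₁ + ΔG°₂, so n₃E°₃ = n₁E°₁ + n₂E°₂.
E°₃ = (1×+0.16 + 1×+0.52) / 2 = (+0.680) / 2 = +0.340 V.

+0.340 V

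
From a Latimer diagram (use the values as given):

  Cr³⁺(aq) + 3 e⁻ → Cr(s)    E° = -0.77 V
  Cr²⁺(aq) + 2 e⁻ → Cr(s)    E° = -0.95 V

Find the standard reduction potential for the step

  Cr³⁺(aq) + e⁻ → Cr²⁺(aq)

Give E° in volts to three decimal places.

Sequential free energies add, so n₃E°₃ = n₁E°₁ + n₂E°₂.
With n₃ = 3, and the known step contributing 2×(-0.95) V, the unknown satisfies 1·E° = 3×(-0.77) − 2×(-0.95) = -0.410.
E° = -0.410 / 1 = -0.410 V.

-0.410 V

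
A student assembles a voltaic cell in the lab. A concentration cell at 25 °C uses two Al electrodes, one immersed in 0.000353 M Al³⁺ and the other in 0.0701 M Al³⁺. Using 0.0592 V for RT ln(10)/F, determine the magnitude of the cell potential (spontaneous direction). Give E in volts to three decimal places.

For a concentration cell E°cell = 0. The 0.0701 M side is the cathode (reduction is favoured where [Al³⁺] is higher).
With n = 3, E = −(0.0592/3) log([Al³⁺]ₐₙ/[Al³⁺]꜀ₐₜ) = −(0.0592/3) log(0.000353/0.0701) = −(0.0592/3)(-2.298) = +0.045 V.

+0.045 V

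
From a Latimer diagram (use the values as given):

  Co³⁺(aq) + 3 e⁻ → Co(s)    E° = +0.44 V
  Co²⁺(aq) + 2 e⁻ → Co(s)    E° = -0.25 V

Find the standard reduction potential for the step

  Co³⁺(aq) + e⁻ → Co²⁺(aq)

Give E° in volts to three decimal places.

+1.820 V

Sequential free energies add, so n₃E°₃ = n₁E°₁ + n₂E°₂.
With n₃ = 3, and the known step contributing 2×(-0.25) V, the unknown satisfies 1·E° = 3×(+0.44) − 2×(-0.25) = +1.820.
E° = +1.820 / 1 = +1.820 V.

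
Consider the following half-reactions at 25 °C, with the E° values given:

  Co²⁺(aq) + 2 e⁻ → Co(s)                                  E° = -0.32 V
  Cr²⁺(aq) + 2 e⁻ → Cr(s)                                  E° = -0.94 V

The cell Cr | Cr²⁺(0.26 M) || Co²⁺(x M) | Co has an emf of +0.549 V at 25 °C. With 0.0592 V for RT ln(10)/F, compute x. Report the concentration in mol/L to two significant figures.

Co²⁺/Co is the cathode, Cr²⁺/Cr the anode: E°cell = +0.62 V, n = 2.
Overall reaction: Co²⁺(aq) + Cr(s) → Co(s) + Cr²⁺(aq); Q = [Cr²⁺]^1/[Co²⁺]^1.
From E = E° − (0.0592/n) log Q: log Q = (E° − E)·n/0.0592 = (+0.62 − (+0.549))·2/0.0592 = 2.3986.
So 1·log[Co²⁺] = 1·log(0.26) − log Q = -0.5850 − (2.3986) = -2.9836; [Co²⁺] = 10^(-2.9836) ≈ 0.0010 M.

0.0010 M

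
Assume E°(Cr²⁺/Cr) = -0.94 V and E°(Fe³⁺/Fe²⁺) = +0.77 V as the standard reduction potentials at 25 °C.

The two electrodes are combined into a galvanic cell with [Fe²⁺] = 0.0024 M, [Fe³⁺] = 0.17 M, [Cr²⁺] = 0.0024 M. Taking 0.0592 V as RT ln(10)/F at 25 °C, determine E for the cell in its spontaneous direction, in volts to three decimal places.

Fe³⁺/Fe²⁺ is the cathode (higher E°), Cr²⁺/Cr the anode: E°cell = +0.77 − (-0.94) = +1.71 V, n = 2.
Overall: 2 Fe³⁺(aq) + Cr(s) → 2 Fe²⁺(aq) + Cr²⁺(aq)
Q = [Fe²⁺]^2·[Cr²⁺] / ([Fe³⁺]^2); log Q = -6.320.
E = E° − (0.0592/n) log Q = +1.71 − (0.0592/2)(-6.320) = +1.897 V.

+1.897 V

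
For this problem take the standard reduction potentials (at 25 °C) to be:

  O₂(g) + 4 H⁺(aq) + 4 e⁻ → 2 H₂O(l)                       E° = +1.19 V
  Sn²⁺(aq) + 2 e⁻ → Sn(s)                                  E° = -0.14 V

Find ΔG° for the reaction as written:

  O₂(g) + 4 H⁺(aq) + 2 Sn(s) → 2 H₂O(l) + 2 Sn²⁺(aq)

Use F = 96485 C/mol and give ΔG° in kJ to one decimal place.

As written, O₂/H₂O is reduced (cathode) and Sn²⁺/Sn is oxidised (anode), so E°cell = (+1.19) − (-0.14) = +1.33 V.
Balancing electrons gives n = 4.
ΔG° = −nFE° = −(4)(96485)(+1.33) = -513,300 J = -513.3 kJ.

-513.3 kJ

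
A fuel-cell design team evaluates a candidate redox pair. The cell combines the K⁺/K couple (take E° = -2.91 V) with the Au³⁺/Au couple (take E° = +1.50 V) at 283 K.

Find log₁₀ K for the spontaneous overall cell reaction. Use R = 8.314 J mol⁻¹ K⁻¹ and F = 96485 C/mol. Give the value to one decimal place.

235.6

Cathode: Au³⁺/Au; anode: K⁺/K. E°cell = (+1.50) − (-2.91) = +4.41 V, with n = 3.
ΔG° = −nFE° = −RT ln K, so ln K = nFE°/(RT) = (3)(96485)(+4.41) / ((8.314)(283)) = 542.529.
log₁₀ K = 542.529 / ln 10 = 235.6.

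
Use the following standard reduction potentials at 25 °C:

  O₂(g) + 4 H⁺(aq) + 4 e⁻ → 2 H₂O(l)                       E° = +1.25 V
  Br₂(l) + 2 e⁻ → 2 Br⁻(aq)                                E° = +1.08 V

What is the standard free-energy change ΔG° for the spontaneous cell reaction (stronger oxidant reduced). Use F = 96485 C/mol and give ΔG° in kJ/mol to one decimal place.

O₂/H₂O (E° = +1.25 V) is the cathode; Br₂/Br⁻ (E° = +1.08 V) is the anode, so E°cell = +0.17 V.
Balancing electrons gives n = 4 (lcm of 4 and 2).
ΔG° = −nFE° = −(4)(96485)(+0.17) = -65,610 J = -65.6 kJ/mol.

-65.6 kJ/mol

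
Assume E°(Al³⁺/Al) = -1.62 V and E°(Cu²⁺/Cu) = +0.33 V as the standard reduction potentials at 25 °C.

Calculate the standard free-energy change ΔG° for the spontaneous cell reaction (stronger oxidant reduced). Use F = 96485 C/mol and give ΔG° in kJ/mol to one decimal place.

Cu²⁺/Cu (E° = +0.33 V) is the cathode; Al³⁺/Al (E° = -1.62 V) is the anode, so E°cell = +1.95 V.
Balancing electrons gives n = 6 (lcm of 2 and 3).
ΔG° = −nFE° = −(6)(96485)(+1.95) = -1,128,874 J = -1128.9 kJ/mol.

-1128.9 kJ/mol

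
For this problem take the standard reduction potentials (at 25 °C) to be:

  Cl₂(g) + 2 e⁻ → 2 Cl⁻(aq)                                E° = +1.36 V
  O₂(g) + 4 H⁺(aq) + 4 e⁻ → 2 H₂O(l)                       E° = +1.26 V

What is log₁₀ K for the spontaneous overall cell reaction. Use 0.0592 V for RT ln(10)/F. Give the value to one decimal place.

6.8

Cathode: Cl₂/Cl⁻; anode: O₂/H₂O. E°cell = +0.10 V, n = 4.
log K = nE°cell / 0.0592 = (4)(+0.10) / 0.0592 = 6.8.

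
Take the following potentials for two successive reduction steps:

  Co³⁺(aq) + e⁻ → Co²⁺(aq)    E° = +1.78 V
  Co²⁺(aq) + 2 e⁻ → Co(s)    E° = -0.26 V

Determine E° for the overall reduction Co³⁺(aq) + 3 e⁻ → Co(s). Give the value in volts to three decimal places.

Adding the free-energy changes (−nFE°) of the two steps gives −n₃FE°₃ = −n₁FE°₁ − n₂FE°₂.
E°₃ = (1×+1.78 + 2×-0.26) / 3 = (+1.260) / 3 = +0.420 V.

+0.420 V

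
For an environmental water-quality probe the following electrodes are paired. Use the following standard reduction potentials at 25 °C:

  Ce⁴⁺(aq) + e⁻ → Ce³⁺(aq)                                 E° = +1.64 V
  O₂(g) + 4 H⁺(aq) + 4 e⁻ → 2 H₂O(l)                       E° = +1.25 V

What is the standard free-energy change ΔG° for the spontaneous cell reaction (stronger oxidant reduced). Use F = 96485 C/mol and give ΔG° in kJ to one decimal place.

Ce⁴⁺/Ce³⁺ (E° = +1.64 V) is the cathode; O₂/H₂O (E° = +1.25 V) is the anode, so E°cell = +0.39 V.
Balancing electrons gives n = 4 (lcm of 1 and 4).
ΔG° = −nFE° = −(4)(96485)(+0.39) = -150,517 J = -150.5 kJ.

-150.5 kJ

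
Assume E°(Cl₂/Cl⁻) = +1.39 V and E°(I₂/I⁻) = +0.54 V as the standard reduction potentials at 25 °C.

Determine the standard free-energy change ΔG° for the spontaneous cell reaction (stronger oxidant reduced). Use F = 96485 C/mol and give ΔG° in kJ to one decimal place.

Cl₂/Cl⁻ (E° = +1.39 V) is the cathode; I₂/I⁻ (E° = +0.54 V) is the anode, so E°cell = +0.85 V.
Balancing electrons gives n = 2 (lcm of 2 and 2).
ΔG° = −nFE° = −(2)(96485)(+0.85) = -164,024 J = -164.0 kJ.

-164.0 kJ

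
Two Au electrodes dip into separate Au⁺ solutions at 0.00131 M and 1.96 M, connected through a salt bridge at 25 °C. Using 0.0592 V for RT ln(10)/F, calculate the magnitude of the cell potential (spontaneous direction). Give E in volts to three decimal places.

For a concentration cell E°cell = 0. The 1.96 M side is the cathode (reduction is favoured where [Au⁺] is higher).
With n = 1, E = −(0.0592/1) log([Au⁺]ₐₙ/[Au⁺]꜀ₐₜ) = −(0.0592/1) log(0.00131/1.96) = −(0.0592/1)(-3.175) = +0.188 V.

+0.188 V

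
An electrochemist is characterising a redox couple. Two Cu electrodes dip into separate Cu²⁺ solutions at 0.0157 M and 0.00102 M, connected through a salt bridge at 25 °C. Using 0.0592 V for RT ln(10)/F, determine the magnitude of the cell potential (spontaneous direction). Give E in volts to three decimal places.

For a concentration cell E°cell = 0. The 0.0157 M side is the cathode (reduction is favoured where [Cu²⁺] is higher).
With n = 2, E = −(0.0592/2) log([Cu²⁺]ₐₙ/[Cu²⁺]꜀ₐₜ) = −(0.0592/2) log(0.00102/0.0157) = −(0.0592/2)(-1.187) = +0.035 V.

+0.035 V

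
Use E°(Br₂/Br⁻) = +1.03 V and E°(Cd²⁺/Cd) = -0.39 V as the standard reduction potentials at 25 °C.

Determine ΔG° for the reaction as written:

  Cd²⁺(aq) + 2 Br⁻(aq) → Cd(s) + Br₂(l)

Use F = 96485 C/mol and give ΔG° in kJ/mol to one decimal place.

As written, Cd²⁺/Cd is reduced (cathode) and Br₂/Br⁻ is oxidised (anode), so E°cell = (-0.39) − (+1.03) = -1.42 V.
Balancing electrons gives n = 2.
ΔG° = −nFE° = −(2)(96485)(-1.42) = 274,017 J = +274.0 kJ/mol.

+274.0 kJ/mol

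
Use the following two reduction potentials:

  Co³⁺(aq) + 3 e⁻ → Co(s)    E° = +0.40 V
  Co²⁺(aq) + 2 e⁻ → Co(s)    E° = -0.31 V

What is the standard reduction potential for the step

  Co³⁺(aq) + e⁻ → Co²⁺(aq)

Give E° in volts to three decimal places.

Sequential free energies add, so n₃E°₃ = n₁E°₁ + n₂E°₂.
With n₃ = 3, and the known step contributing 2×(-0.31) V, the unknown satisfies 1·E° = 3×(+0.40) − 2×(-0.31) = +1.820.
E° = +1.820 / 1 = +1.820 V.

+1.820 V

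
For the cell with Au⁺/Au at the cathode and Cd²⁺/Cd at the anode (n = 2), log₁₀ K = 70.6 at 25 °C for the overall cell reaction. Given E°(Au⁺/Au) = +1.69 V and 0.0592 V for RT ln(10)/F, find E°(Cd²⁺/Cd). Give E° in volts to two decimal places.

-0.40 V

E°cell = (0.0592/n)·log K = (0.0592/2)(70.6) = +2.090 V.
Since Au⁺/Au is the cathode and Cd²⁺/Cd the anode, E°cell = E°(Au⁺/Au) − E°(Cd²⁺/Cd).
So E°(Cd²⁺/Cd) = E°(Au⁺/Au) − E°cell = (+1.69) − (+2.090) = -0.40 V.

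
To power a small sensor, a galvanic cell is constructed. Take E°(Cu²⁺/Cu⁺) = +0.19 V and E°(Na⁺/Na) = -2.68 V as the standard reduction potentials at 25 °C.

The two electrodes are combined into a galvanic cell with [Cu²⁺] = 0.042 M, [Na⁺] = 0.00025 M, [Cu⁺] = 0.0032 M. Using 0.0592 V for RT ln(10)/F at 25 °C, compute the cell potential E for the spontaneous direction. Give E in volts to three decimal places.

+3.149 V

Cu²⁺/Cu⁺ is the cathode (higher E°), Na⁺/Na the anode: E°cell = +0.19 − (-2.68) = +2.87 V, n = 1.
Overall: Cu²⁺(aq) + Na(s) → Cu⁺(aq) + Na⁺(aq)
Q = [Cu⁺]·[Na⁺] / ([Cu²⁺]); log Q = -4.720.
E = E° − (0.0592/n) log Q = +2.87 − (0.0592/1)(-4.720) = +3.149 V.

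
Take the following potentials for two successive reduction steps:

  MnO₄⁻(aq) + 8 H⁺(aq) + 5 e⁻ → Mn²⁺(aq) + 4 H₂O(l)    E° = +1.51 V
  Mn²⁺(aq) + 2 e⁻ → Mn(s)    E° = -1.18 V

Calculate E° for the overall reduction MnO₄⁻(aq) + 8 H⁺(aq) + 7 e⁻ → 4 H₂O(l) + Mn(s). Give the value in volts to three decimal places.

+0.741 V

Standard free energies of sequential steps add: ΔG°₃ = ΔG°₁ + ΔG°₂, so n₃E°₃ = n₁E°₁ + n₂E°₂.
E°₃ = (5×+1.51 + 2×-1.18) / 7 = (+5.190) / 7 = +0.741 V.
Simply averaging or adding the two E° values would be wrong; the electron-weighted sum is required.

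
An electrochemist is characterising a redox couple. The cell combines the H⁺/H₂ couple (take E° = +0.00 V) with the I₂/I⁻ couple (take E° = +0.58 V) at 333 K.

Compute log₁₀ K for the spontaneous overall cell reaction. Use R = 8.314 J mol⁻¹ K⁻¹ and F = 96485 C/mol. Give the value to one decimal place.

17.6

Cathode: I₂/I⁻; anode: H⁺/H₂. E°cell = (+0.58) − (+0.00) = +0.58 V, with n = 2.
ΔG° = −nFE° = −RT ln K, so ln K = nFE°/(RT) = (2)(96485)(+0.58) / ((8.314)(333)) = 40.426.
log₁₀ K = 40.426 / ln 10 = 17.6.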